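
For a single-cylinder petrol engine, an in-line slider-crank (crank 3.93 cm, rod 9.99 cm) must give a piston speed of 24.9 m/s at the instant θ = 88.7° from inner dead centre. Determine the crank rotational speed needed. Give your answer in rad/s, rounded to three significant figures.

For an in-line slider-crank, |v_piston| = rω|sinθ|·[1 + r cosθ/√(L² − r² sin²θ)].
With r = 0.0393 m, L = 0.0999 m, θ = 88.7°: the bracketed kinematic factor |dx/dθ| = 0.039671 m.
ω = v/|dx/dθ| = 24.9/0.039671 = 627.66 rad/s.

628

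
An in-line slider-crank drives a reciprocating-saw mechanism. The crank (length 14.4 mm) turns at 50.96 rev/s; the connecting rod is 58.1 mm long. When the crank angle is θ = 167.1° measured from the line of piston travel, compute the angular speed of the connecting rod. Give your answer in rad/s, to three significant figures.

77.5

ω = 320.2 rad/s (converted from 50.96 rev/s).
The rod makes angle φ with the slider axis where L sinφ = r sinθ; differentiating, L cosφ·φ̇ = r ω cosθ.
L cosφ = √(L² − r² sin²θ) = 0.058011 m.
|ω_rod| = r ω |cosθ| / √(L² − r² sin²θ) = 0.0144·320.2·0.97476/0.058011 = 77.475 rad/s.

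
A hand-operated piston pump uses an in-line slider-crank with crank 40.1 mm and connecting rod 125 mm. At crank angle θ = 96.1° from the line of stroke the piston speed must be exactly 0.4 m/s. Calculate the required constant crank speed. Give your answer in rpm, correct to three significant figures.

99.4

For an in-line slider-crank, |v_piston| = rω|sinθ|·[1 + r cosθ/√(L² − r² sin²θ)].
With r = 0.0401 m, L = 0.125 m, θ = 96.1°: the bracketed kinematic factor |dx/dθ| = 0.038439 m.
ω = v/|dx/dθ| = 0.4/0.038439 = 10.406 rad/s.
N = 60ω/(2π) = 99.371 rpm.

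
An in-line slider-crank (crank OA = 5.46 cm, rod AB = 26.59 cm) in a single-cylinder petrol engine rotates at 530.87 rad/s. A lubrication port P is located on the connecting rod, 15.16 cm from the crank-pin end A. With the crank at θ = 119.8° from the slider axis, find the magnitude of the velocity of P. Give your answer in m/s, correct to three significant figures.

24.5

ω = 530.9 rad/s.  Crank-pin speed |V_A| = rω = 28.986 m/s, perpendicular to OA.
Rod angle: sinφ = −(r/L) sinθ ⇒ φ = -10.264°; ω_rod = −rω cosθ/√(L²−r²sin²θ) = +55.056 rad/s.
V_P = V_A + ω_rod × AP, with AP = 0.1516 m along the rod.
Components: V_Px = −rω sinθ − a·ω_rod·sinφ = -23.665 m/s;  V_Py = rω cosθ + a·ω_rod·cosφ = -6.1922 m/s.
|V_P| = √(V_Px² + V_Py²) = 24.462 m/s.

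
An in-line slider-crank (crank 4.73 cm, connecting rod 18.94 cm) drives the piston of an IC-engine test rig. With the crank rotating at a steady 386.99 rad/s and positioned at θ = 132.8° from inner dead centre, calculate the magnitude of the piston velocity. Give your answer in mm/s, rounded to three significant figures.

ω = 387 rad/s
For an in-line slider-crank, x = r cosθ + √(L² − r² sin²θ), so v = −rω sinθ·[1 + r cosθ/√(L² − r² sin²θ)].
With r = 0.0473 m, L = 0.1894 m, θ = 132.8°: √(L² − r² sin²θ) = 0.18619 m.
v = −0.0473·387·0.73373·[1 + 0.0473·-0.67944/0.18619] = -11.112 m/s.
|v| = 11.112 m/s = 11112 mm/s.

11100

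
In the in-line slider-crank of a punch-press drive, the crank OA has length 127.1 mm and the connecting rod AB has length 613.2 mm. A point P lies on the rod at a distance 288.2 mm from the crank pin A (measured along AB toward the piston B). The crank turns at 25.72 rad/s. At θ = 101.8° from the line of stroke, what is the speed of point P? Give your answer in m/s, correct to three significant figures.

3.15

ω = 25.72 rad/s.  Crank-pin speed |V_A| = rω = 3.269 m/s, perpendicular to OA.
Rod angle: sinφ = −(r/L) sinθ ⇒ φ = -11.706°; ω_rod = −rω cosθ/√(L²−r²sin²θ) = +1.1133 rad/s.
V_P = V_A + ω_rod × AP, with AP = 0.2882 m along the rod.
Components: V_Px = −rω sinθ − a·ω_rod·sinφ = -3.1348 m/s;  V_Py = rω cosθ + a·ω_rod·cosφ = -0.35431 m/s.
|V_P| = √(V_Px² + V_Py²) = 3.1548 m/s.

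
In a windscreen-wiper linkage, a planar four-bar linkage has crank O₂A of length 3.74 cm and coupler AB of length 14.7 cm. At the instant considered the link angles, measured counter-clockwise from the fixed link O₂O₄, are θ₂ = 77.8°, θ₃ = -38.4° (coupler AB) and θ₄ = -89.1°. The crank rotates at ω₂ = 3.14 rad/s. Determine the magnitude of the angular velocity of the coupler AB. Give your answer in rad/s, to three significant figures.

0.234

ω₂ = 3.14 rad/s
Differentiating the loop-closure r₂e^{iθ₂}+r₃e^{iθ₃}=r₁+r₄e^{iθ₄} gives r₂ω₂e^{iθ₂}+r₃ω₃e^{iθ₃}=r₄ω₄e^{iθ₄}.
Eliminating the other unknown: ω₃ = r₂ω₂ sin(θ₄−θ₂) / [r₃ sin(θ₃−θ₄)].
Numerator sine = -0.22665; denominator sine = +0.77384.
Result = 0.0374·3.14·(-0.22665) / (0.147·(+0.77384)) = -0.23399 rad/s; magnitude 0.23399 rad/s.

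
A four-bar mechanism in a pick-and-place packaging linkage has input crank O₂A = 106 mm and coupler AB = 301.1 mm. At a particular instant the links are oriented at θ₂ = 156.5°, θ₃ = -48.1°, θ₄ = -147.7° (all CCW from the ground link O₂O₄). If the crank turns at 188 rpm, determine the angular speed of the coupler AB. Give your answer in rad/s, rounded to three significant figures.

ω₂ = 19.69 rad/s (from 188 rpm).
Differentiating the loop-closure r₂e^{iθ₂}+r₃e^{iθ₃}=r₁+r₄e^{iθ₄} gives r₂ω₂e^{iθ₂}+r₃ω₃e^{iθ₃}=r₄ω₄e^{iθ₄}.
Eliminating the other unknown: ω₃ = r₂ω₂ sin(θ₄−θ₂) / [r₃ sin(θ₃−θ₄)].
Numerator sine = +0.82708; denominator sine = +0.98600.
Result = 0.106·19.69·(+0.82708) / (0.3011·(+0.98600)) = +5.8137 rad/s; magnitude 5.8137 rad/s.

5.81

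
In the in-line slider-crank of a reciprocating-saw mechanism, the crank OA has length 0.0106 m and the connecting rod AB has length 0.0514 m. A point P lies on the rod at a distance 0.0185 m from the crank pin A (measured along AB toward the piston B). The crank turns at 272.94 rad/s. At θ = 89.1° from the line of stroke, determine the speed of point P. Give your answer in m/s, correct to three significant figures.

ω = 272.9 rad/s.  Crank-pin speed |V_A| = rω = 2.8932 m/s, perpendicular to OA.
Rod angle: sinφ = −(r/L) sinθ ⇒ φ = -11.900°; ω_rod = −rω cosθ/√(L²−r²sin²θ) = -0.90354 rad/s.
V_P = V_A + ω_rod × AP, with AP = 0.0185 m along the rod.
Components: V_Px = −rω sinθ − a·ω_rod·sinφ = -2.8963 m/s;  V_Py = rω cosθ + a·ω_rod·cosφ = +0.029088 m/s.
|V_P| = √(V_Px² + V_Py²) = 2.8964 m/s.

2.90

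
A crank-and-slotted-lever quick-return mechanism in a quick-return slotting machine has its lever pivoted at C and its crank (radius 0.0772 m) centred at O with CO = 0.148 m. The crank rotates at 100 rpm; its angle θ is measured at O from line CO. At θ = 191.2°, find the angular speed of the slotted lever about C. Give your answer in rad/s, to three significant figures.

10.1

ω = 10.47 rad/s (from 100 rpm).
Crank pin A relative to C: A = (d + r cosθ, r sinθ); lever angle φ = atan2(r sinθ, d + r cosθ).
Differentiating tanφ: φ̇ = rω(d cosθ + r)/(d² + r² + 2dr cosθ).
d² + r² + 2dr cosθ = |CA|² = 0.00544784 m²;  d cosθ + r = -0.067981 m.
|ω_lever| = |0.0772·10.47·-0.067981| / 0.00544784 = 10.088 rad/s.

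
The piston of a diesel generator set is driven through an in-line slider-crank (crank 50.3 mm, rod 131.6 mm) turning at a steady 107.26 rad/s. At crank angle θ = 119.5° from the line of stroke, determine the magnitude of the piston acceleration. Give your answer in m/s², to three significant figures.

399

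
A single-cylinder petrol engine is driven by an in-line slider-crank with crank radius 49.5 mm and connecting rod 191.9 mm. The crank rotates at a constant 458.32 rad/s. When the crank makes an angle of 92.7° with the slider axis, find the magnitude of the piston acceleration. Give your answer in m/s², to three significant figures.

3250

ω = 458.3 rad/s
x(θ) = r cosθ + √(L² − r² sin²θ); with ω constant, a = ω²·d²x/dθ².
d²x/dθ² = −r cosθ − r²(cos2θ)/√u − r⁴ sin²2θ/(4u^{3/2}),  u = L² − r² sin²θ = 0.0343808 m².
Substituting r = 0.0495 m, L = 0.1919 m, θ = 92.7°: d²x/dθ² = +0.015486 m.
a = ω²·d²x/dθ² = (458.3)²·(+0.015486) = +3252.9 m/s²;  |a| = 3252.9 m/s².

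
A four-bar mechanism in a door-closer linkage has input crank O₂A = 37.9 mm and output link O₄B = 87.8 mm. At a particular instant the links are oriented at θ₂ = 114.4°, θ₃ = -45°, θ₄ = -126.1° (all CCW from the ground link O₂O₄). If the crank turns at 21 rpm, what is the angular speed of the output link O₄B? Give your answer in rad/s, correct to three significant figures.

ω₂ = 2.199 rad/s (from 21 rpm).
Differentiating the loop-closure r₂e^{iθ₂}+r₃e^{iθ₃}=r₁+r₄e^{iθ₄} gives r₂ω₂e^{iθ₂}+r₃ω₃e^{iθ₃}=r₄ω₄e^{iθ₄}.
Eliminating the other unknown: ω₄ = r₂ω₂ sin(θ₂−θ₃) / [r₄ sin(θ₄−θ₃)].
Numerator sine = +0.35184; denominator sine = -0.98796.
Result = 0.0379·2.199·(+0.35184) / (0.0878·(-0.98796)) = -0.33807 rad/s; magnitude 0.33807 rad/s.

0.338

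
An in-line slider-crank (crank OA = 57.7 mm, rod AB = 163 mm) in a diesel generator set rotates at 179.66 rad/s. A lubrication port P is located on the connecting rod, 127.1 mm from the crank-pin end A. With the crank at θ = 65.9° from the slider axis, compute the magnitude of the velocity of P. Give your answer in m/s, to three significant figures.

ω = 179.7 rad/s.  Crank-pin speed |V_A| = rω = 10.366 m/s, perpendicular to OA.
Rod angle: sinφ = −(r/L) sinθ ⇒ φ = -18.852°; ω_rod = −rω cosθ/√(L²−r²sin²θ) = -27.441 rad/s.
V_P = V_A + ω_rod × AP, with AP = 0.1271 m along the rod.
Components: V_Px = −rω sinθ − a·ω_rod·sinφ = -10.59 m/s;  V_Py = rω cosθ + a·ω_rod·cosφ = +0.93228 m/s.
|V_P| = √(V_Px² + V_Py²) = 10.631 m/s.

10.6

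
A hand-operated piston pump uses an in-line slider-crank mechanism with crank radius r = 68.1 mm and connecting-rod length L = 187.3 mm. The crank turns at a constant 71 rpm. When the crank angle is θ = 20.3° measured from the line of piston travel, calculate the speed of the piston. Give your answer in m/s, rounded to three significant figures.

0.236

ω = 2π·71/60 = 7.435 rad/s
For an in-line slider-crank, x = r cosθ + √(L² − r² sin²θ), so v = −rω sinθ·[1 + r cosθ/√(L² − r² sin²θ)].
With r = 0.0681 m, L = 0.1873 m, θ = 20.3°: √(L² − r² sin²θ) = 0.1858 m.
v = −0.0681·7.435·0.34694·[1 + 0.0681·0.93789/0.1858] = -0.23605 m/s.
|v| = 0.23605 m/s.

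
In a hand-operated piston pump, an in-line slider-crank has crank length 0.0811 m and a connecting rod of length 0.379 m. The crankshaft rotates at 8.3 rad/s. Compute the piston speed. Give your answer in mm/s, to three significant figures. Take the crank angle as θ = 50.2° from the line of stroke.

ω = 8.3 rad/s
For an in-line slider-crank, x = r cosθ + √(L² − r² sin²θ), so v = −rω sinθ·[1 + r cosθ/√(L² − r² sin²θ)].
With r = 0.0811 m, L = 0.379 m, θ = 50.2°: √(L² − r² sin²θ) = 0.37384 m.
v = −0.0811·8.3·0.76828·[1 + 0.0811·0.64011/0.37384] = -0.58897 m/s.
|v| = 0.58897 m/s = 588.97 mm/s.

589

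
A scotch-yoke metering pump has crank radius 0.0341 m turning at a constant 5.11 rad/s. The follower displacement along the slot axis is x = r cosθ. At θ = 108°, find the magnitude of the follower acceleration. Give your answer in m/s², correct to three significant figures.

ω = 5.11 rad/s
x = r cosθ ⇒ ẍ = −rω² cosθ (ω constant).
|a| = rω²|cosθ| = 0.0341·(5.11)²·|cos 108°| = 0.27516 m/s².

0.275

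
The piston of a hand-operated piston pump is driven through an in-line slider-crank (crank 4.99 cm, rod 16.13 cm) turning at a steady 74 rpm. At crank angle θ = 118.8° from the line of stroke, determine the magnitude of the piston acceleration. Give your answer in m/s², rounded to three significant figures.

1.94

ω = 2π·74/60 = 7.749 rad/s
x(θ) = r cosθ + √(L² − r² sin²θ); with ω constant, a = ω²·d²x/dθ².
d²x/dθ² = −r cosθ − r²(cos2θ)/√u − r⁴ sin²2θ/(4u^{3/2}),  u = L² − r² sin²θ = 0.0241056 m².
Substituting r = 0.0499 m, L = 0.1613 m, θ = 118.8°: d²x/dθ² = +0.032338 m.
a = ω²·d²x/dθ² = (7.749)²·(+0.032338) = +1.9419 m/s²;  |a| = 1.9419 m/s².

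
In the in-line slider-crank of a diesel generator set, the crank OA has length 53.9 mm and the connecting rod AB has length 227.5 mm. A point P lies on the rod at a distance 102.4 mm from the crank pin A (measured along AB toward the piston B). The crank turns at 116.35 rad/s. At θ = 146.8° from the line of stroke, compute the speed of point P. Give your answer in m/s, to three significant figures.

ω = 116.3 rad/s.  Crank-pin speed |V_A| = rω = 6.2713 m/s, perpendicular to OA.
Rod angle: sinφ = −(r/L) sinθ ⇒ φ = -7.454°; ω_rod = −rω cosθ/√(L²−r²sin²θ) = +23.263 rad/s.
V_P = V_A + ω_rod × AP, with AP = 0.1024 m along the rod.
Components: V_Px = −rω sinθ − a·ω_rod·sinφ = -3.1249 m/s;  V_Py = rω cosθ + a·ω_rod·cosφ = -2.8856 m/s.
|V_P| = √(V_Px² + V_Py²) = 4.2534 m/s.

4.25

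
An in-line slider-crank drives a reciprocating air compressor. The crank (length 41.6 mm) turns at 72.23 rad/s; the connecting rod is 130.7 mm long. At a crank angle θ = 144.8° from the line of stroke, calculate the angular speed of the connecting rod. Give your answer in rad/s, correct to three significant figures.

19.1

ω = 72.23 rad/s
The rod makes angle φ with the slider axis where L sinφ = r sinθ; differentiating, L cosφ·φ̇ = r ω cosθ.
L cosφ = √(L² − r² sin²θ) = 0.12848 m.
|ω_rod| = r ω |cosθ| / √(L² − r² sin²θ) = 0.0416·72.23·0.81714/0.12848 = 19.11 rad/s.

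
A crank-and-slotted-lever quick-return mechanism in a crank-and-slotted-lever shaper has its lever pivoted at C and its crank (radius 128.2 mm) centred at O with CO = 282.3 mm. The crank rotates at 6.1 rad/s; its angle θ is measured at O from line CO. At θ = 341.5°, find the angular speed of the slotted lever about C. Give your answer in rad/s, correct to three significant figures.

1.88

ω = 6.1 rad/s
Crank pin A relative to C: A = (d + r cosθ, r sinθ); lever angle φ = atan2(r sinθ, d + r cosθ).
Differentiating tanφ: φ̇ = rω(d cosθ + r)/(d² + r² + 2dr cosθ).
d² + r² + 2dr cosθ = |CA|² = 0.16477 m²;  d cosθ + r = +0.39591 m.
|ω_lever| = |0.1282·6.1·+0.39591| / 0.16477 = 1.8791 rad/s.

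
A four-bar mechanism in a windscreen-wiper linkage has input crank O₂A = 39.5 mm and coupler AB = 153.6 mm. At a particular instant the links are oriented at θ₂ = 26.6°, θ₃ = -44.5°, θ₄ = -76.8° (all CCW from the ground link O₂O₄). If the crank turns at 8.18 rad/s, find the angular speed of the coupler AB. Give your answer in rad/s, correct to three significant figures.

ω₂ = 8.18 rad/s
Differentiating the loop-closure r₂e^{iθ₂}+r₃e^{iθ₃}=r₁+r₄e^{iθ₄} gives r₂ω₂e^{iθ₂}+r₃ω₃e^{iθ₃}=r₄ω₄e^{iθ₄}.
Eliminating the other unknown: ω₃ = r₂ω₂ sin(θ₄−θ₂) / [r₃ sin(θ₃−θ₄)].
Numerator sine = -0.97278; denominator sine = +0.53435.
Result = 0.0395·8.18·(-0.97278) / (0.1536·(+0.53435)) = -3.8295 rad/s; magnitude 3.8295 rad/s.

3.83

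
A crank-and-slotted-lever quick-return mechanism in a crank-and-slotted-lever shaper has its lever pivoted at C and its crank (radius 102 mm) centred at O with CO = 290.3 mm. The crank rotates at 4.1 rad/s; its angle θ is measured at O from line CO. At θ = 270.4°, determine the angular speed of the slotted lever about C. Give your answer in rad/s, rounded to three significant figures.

ω = 4.1 rad/s
Crank pin A relative to C: A = (d + r cosθ, r sinθ); lever angle φ = atan2(r sinθ, d + r cosθ).
Differentiating tanφ: φ̇ = rω(d cosθ + r)/(d² + r² + 2dr cosθ).
d² + r² + 2dr cosθ = |CA|² = 0.0950915 m²;  d cosθ + r = +0.10403 m.
|ω_lever| = |0.102·4.1·+0.10403| / 0.0950915 = 0.4575 rad/s.

0.457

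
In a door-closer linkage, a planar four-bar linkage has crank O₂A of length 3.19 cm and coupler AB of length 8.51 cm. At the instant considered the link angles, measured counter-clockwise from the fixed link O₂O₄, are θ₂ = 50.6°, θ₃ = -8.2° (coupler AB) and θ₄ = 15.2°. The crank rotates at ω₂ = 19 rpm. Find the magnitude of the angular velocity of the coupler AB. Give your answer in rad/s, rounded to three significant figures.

1.09

ω₂ = 1.99 rad/s (from 19 rpm).
Differentiating the loop-closure r₂e^{iθ₂}+r₃e^{iθ₃}=r₁+r₄e^{iθ₄} gives r₂ω₂e^{iθ₂}+r₃ω₃e^{iθ₃}=r₄ω₄e^{iθ₄}.
Eliminating the other unknown: ω₃ = r₂ω₂ sin(θ₄−θ₂) / [r₃ sin(θ₃−θ₄)].
Numerator sine = -0.57928; denominator sine = -0.39715.
Result = 0.0319·1.99·(-0.57928) / (0.0851·(-0.39715)) = +1.0879 rad/s; magnitude 1.0879 rad/s.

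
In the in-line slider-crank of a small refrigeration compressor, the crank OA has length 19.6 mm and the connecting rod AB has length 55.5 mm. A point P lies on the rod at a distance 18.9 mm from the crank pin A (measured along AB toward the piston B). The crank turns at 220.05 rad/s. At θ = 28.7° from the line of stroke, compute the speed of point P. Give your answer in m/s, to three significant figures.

ω = 220.1 rad/s.  Crank-pin speed |V_A| = rω = 4.313 m/s, perpendicular to OA.
Rod angle: sinφ = −(r/L) sinθ ⇒ φ = -9.764°; ω_rod = −rω cosθ/√(L²−r²sin²θ) = -69.166 rad/s.
V_P = V_A + ω_rod × AP, with AP = 0.0189 m along the rod.
Components: V_Px = −rω sinθ − a·ω_rod·sinφ = -2.2929 m/s;  V_Py = rω cosθ + a·ω_rod·cosφ = +2.4948 m/s.
|V_P| = √(V_Px² + V_Py²) = 3.3884 m/s.

3.39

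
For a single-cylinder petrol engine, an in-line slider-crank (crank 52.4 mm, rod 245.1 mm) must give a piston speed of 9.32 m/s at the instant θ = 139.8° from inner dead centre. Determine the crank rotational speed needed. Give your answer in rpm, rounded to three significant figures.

3150

For an in-line slider-crank, |v_piston| = rω|sinθ|·[1 + r cosθ/√(L² − r² sin²θ)].
With r = 0.0524 m, L = 0.2451 m, θ = 139.8°: the bracketed kinematic factor |dx/dθ| = 0.028246 m.
ω = v/|dx/dθ| = 9.32/0.028246 = 329.96 rad/s.
N = 60ω/(2π) = 3150.9 rpm.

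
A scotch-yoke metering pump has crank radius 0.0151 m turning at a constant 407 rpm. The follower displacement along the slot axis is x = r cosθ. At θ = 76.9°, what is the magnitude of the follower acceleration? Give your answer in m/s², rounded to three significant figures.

ω = 42.62 rad/s (from 407 rpm).
x = r cosθ ⇒ ẍ = −rω² cosθ (ω constant).
|a| = rω²|cosθ| = 0.0151·(42.62)²·|cos 76.9°| = 6.217 m/s².

6.22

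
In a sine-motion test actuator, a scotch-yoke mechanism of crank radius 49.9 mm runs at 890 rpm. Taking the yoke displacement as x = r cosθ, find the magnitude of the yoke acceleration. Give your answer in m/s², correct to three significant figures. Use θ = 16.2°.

416

ω = 93.2 rad/s (from 890 rpm).
x = r cosθ ⇒ ẍ = −rω² cosθ (ω constant).
|a| = rω²|cosθ| = 0.0499·(93.2)²·|cos 16.2°| = 416.24 m/s².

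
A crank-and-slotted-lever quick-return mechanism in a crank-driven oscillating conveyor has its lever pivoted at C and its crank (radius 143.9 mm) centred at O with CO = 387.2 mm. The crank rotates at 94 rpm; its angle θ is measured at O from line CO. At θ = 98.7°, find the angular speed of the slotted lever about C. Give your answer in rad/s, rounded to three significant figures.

ω = 9.844 rad/s (from 94 rpm).
Crank pin A relative to C: A = (d + r cosθ, r sinθ); lever angle φ = atan2(r sinθ, d + r cosθ).
Differentiating tanφ: φ̇ = rω(d cosθ + r)/(d² + r² + 2dr cosθ).
d² + r² + 2dr cosθ = |CA|² = 0.153775 m²;  d cosθ + r = +0.085332 m.
|ω_lever| = |0.1439·9.844·+0.085332| / 0.153775 = 0.78604 rad/s.

0.786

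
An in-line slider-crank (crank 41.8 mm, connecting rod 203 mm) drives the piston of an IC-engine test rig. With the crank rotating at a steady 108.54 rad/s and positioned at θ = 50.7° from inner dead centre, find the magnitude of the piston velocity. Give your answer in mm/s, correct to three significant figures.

3970

ω = 108.5 rad/s
For an in-line slider-crank, x = r cosθ + √(L² − r² sin²θ), so v = −rω sinθ·[1 + r cosθ/√(L² − r² sin²θ)].
With r = 0.0418 m, L = 0.203 m, θ = 50.7°: √(L² − r² sin²θ) = 0.20041 m.
v = −0.0418·108.5·0.77384·[1 + 0.0418·0.63338/0.20041] = -3.9747 m/s.
|v| = 3.9747 m/s = 3974.7 mm/s.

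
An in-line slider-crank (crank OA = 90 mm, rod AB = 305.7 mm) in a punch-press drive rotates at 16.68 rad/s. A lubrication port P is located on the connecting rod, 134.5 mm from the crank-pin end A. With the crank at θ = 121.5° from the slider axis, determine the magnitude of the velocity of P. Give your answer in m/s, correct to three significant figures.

ω = 16.68 rad/s.  Crank-pin speed |V_A| = rω = 1.5012 m/s, perpendicular to OA.
Rod angle: sinφ = −(r/L) sinθ ⇒ φ = -14.538°; ω_rod = −rω cosθ/√(L²−r²sin²θ) = +2.6507 rad/s.
V_P = V_A + ω_rod × AP, with AP = 0.1345 m along the rod.
Components: V_Px = −rω sinθ − a·ω_rod·sinφ = -1.1905 m/s;  V_Py = rω cosθ + a·ω_rod·cosφ = -0.43927 m/s.
|V_P| = √(V_Px² + V_Py²) = 1.2689 m/s.

1.27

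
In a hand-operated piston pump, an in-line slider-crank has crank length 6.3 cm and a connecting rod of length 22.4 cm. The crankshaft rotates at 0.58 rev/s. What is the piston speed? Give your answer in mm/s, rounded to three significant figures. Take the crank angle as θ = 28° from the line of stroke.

ω = 2π·0.58 = 3.644 rad/s
For an in-line slider-crank, x = r cosθ + √(L² − r² sin²θ), so v = −rω sinθ·[1 + r cosθ/√(L² − r² sin²θ)].
With r = 0.063 m, L = 0.224 m, θ = 28°: √(L² − r² sin²θ) = 0.22204 m.
v = −0.063·3.644·0.46947·[1 + 0.063·0.88295/0.22204] = -0.13479 m/s.
|v| = 0.13479 m/s = 134.79 mm/s.

135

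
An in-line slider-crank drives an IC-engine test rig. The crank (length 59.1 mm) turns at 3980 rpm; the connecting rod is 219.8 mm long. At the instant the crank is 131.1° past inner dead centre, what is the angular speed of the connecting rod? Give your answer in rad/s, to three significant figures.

75.2

ω = 416.8 rad/s (converted from 3980 rpm).
The rod makes angle φ with the slider axis where L sinφ = r sinθ; differentiating, L cosφ·φ̇ = r ω cosθ.
L cosφ = √(L² − r² sin²θ) = 0.21524 m.
|ω_rod| = r ω |cosθ| / √(L² − r² sin²θ) = 0.0591·416.8·0.65738/0.21524 = 75.229 rad/s.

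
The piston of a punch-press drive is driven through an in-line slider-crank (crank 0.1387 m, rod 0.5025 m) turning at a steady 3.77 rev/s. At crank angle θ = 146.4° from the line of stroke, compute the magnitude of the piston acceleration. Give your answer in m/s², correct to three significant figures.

ω = 2π·3.77 = 23.69 rad/s
x(θ) = r cosθ + √(L² − r² sin²θ); with ω constant, a = ω²·d²x/dθ².
d²x/dθ² = −r cosθ − r²(cos2θ)/√u − r⁴ sin²2θ/(4u^{3/2}),  u = L² − r² sin²θ = 0.246615 m².
Substituting r = 0.1387 m, L = 0.5025 m, θ = 146.4°: d²x/dθ² = +0.099872 m.
a = ω²·d²x/dθ² = (23.69)²·(+0.099872) = +56.039 m/s²;  |a| = 56.039 m/s².

56.0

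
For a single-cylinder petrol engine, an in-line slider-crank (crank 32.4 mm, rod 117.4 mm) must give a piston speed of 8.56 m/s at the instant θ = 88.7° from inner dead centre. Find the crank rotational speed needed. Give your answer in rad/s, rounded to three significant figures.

263

For an in-line slider-crank, |v_piston| = rω|sinθ|·[1 + r cosθ/√(L² − r² sin²θ)].
With r = 0.0324 m, L = 0.1174 m, θ = 88.7°: the bracketed kinematic factor |dx/dθ| = 0.032603 m.
ω = v/|dx/dθ| = 8.56/0.032603 = 262.56 rad/s.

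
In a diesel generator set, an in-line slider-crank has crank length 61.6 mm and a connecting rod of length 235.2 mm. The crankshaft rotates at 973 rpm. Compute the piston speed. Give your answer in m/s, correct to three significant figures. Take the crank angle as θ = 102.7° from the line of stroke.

5.76

ω = 2π·973/60 = 101.9 rad/s
For an in-line slider-crank, x = r cosθ + √(L² − r² sin²θ), so v = −rω sinθ·[1 + r cosθ/√(L² − r² sin²θ)].
With r = 0.0616 m, L = 0.2352 m, θ = 102.7°: √(L² − r² sin²θ) = 0.22739 m.
v = −0.0616·101.9·0.97553·[1 + 0.0616·-0.21985/0.22739] = -5.7583 m/s.
|v| = 5.7583 m/s.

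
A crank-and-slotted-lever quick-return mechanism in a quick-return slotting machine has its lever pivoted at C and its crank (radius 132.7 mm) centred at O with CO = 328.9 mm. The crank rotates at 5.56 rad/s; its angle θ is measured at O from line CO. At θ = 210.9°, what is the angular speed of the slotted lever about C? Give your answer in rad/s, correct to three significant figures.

2.17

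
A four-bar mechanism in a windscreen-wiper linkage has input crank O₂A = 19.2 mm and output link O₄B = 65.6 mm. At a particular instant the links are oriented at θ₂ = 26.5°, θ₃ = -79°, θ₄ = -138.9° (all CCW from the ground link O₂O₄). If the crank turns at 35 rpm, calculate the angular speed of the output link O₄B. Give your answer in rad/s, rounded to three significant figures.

1.19

ω₂ = 3.665 rad/s (from 35 rpm).
Differentiating the loop-closure r₂e^{iθ₂}+r₃e^{iθ₃}=r₁+r₄e^{iθ₄} gives r₂ω₂e^{iθ₂}+r₃ω₃e^{iθ₃}=r₄ω₄e^{iθ₄}.
Eliminating the other unknown: ω₄ = r₂ω₂ sin(θ₂−θ₃) / [r₄ sin(θ₄−θ₃)].
Numerator sine = +0.96363; denominator sine = -0.86515.
Result = 0.0192·3.665·(+0.96363) / (0.0656·(-0.86515)) = -1.1948 rad/s; magnitude 1.1948 rad/s.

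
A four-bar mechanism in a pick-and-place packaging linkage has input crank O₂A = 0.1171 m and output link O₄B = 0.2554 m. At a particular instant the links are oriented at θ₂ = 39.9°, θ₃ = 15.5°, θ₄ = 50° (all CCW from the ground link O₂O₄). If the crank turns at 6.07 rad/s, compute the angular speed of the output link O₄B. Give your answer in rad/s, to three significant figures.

ω₂ = 6.07 rad/s
Differentiating the loop-closure r₂e^{iθ₂}+r₃e^{iθ₃}=r₁+r₄e^{iθ₄} gives r₂ω₂e^{iθ₂}+r₃ω₃e^{iθ₃}=r₄ω₄e^{iθ₄}.
Eliminating the other unknown: ω₄ = r₂ω₂ sin(θ₂−θ₃) / [r₄ sin(θ₄−θ₃)].
Numerator sine = +0.41310; denominator sine = +0.56641.
Result = 0.1171·6.07·(+0.41310) / (0.2554·(+0.56641)) = +2.0298 rad/s; magnitude 2.0298 rad/s.

2.03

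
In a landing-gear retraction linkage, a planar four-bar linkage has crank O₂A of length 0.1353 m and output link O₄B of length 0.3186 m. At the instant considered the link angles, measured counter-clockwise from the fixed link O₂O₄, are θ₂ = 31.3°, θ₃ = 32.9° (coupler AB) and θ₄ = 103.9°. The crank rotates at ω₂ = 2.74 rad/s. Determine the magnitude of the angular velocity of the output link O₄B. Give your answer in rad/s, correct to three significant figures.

ω₂ = 2.74 rad/s
Differentiating the loop-closure r₂e^{iθ₂}+r₃e^{iθ₃}=r₁+r₄e^{iθ₄} gives r₂ω₂e^{iθ₂}+r₃ω₃e^{iθ₃}=r₄ω₄e^{iθ₄}.
Eliminating the other unknown: ω₄ = r₂ω₂ sin(θ₂−θ₃) / [r₄ sin(θ₄−θ₃)].
Numerator sine = -0.02792; denominator sine = +0.94552.
Result = 0.1353·2.74·(-0.02792) / (0.3186·(+0.94552)) = -0.034362 rad/s; magnitude 0.034362 rad/s.

0.0344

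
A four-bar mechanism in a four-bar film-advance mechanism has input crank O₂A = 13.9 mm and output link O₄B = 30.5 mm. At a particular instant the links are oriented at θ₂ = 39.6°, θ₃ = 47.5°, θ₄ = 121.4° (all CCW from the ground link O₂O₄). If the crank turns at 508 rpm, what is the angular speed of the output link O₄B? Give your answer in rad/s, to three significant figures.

ω₂ = 53.2 rad/s (from 508 rpm).
Differentiating the loop-closure r₂e^{iθ₂}+r₃e^{iθ₃}=r₁+r₄e^{iθ₄} gives r₂ω₂e^{iθ₂}+r₃ω₃e^{iθ₃}=r₄ω₄e^{iθ₄}.
Eliminating the other unknown: ω₄ = r₂ω₂ sin(θ₂−θ₃) / [r₄ sin(θ₄−θ₃)].
Numerator sine = -0.13744; denominator sine = +0.96078.
Result = 0.0139·53.2·(-0.13744) / (0.0305·(+0.96078)) = -3.4683 rad/s; magnitude 3.4683 rad/s.

3.47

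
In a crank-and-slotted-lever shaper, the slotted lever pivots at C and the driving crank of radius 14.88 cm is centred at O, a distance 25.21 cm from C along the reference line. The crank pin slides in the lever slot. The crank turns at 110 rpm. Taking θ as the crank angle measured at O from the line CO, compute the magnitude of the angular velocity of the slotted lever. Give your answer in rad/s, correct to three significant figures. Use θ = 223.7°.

1.82

ω = 11.52 rad/s (from 110 rpm).
Crank pin A relative to C: A = (d + r cosθ, r sinθ); lever angle φ = atan2(r sinθ, d + r cosθ).
Differentiating tanφ: φ̇ = rω(d cosθ + r)/(d² + r² + 2dr cosθ).
d² + r² + 2dr cosθ = |CA|² = 0.0314553 m²;  d cosθ + r = -0.03346 m.
|ω_lever| = |0.1488·11.52·-0.03346| / 0.0314553 = 1.8233 rad/s.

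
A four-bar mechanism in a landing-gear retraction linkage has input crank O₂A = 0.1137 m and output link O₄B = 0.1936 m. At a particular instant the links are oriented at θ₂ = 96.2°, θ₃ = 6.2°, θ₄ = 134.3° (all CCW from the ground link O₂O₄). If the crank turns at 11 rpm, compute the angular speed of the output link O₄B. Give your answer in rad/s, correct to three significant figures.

0.860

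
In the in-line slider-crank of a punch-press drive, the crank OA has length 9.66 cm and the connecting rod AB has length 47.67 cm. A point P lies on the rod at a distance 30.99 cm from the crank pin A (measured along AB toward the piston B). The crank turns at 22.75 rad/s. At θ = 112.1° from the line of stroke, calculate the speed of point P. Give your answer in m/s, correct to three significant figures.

1.95

ω = 22.75 rad/s.  Crank-pin speed |V_A| = rω = 2.1977 m/s, perpendicular to OA.
Rod angle: sinφ = −(r/L) sinθ ⇒ φ = -10.822°; ω_rod = −rω cosθ/√(L²−r²sin²θ) = +1.7658 rad/s.
V_P = V_A + ω_rod × AP, with AP = 0.3099 m along the rod.
Components: V_Px = −rω sinθ − a·ω_rod·sinφ = -1.9334 m/s;  V_Py = rω cosθ + a·ω_rod·cosφ = -0.28931 m/s.
|V_P| = √(V_Px² + V_Py²) = 1.955 m/s.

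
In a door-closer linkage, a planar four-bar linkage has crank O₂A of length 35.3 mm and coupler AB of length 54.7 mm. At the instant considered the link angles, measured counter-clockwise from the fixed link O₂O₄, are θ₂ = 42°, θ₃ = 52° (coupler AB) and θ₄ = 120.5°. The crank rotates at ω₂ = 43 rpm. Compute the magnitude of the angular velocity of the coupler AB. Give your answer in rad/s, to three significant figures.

3.06

ω₂ = 4.503 rad/s (from 43 rpm).
Differentiating the loop-closure r₂e^{iθ₂}+r₃e^{iθ₃}=r₁+r₄e^{iθ₄} gives r₂ω₂e^{iθ₂}+r₃ω₃e^{iθ₃}=r₄ω₄e^{iθ₄}.
Eliminating the other unknown: ω₃ = r₂ω₂ sin(θ₄−θ₂) / [r₃ sin(θ₃−θ₄)].
Numerator sine = +0.97992; denominator sine = -0.93042.
Result = 0.0353·4.503·(+0.97992) / (0.0547·(-0.93042)) = -3.0605 rad/s; magnitude 3.0605 rad/s.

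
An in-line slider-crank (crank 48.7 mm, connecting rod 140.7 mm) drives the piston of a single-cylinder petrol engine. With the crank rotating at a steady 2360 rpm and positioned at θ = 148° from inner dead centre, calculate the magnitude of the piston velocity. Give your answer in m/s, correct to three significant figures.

ω = 2π·2360/60 = 247.1 rad/s
For an in-line slider-crank, x = r cosθ + √(L² − r² sin²θ), so v = −rω sinθ·[1 + r cosθ/√(L² − r² sin²θ)].
With r = 0.0487 m, L = 0.1407 m, θ = 148°: √(L² − r² sin²θ) = 0.13831 m.
v = −0.0487·247.1·0.52992·[1 + 0.0487·-0.84805/0.13831] = -4.4735 m/s.
|v| = 4.4735 m/s.

4.47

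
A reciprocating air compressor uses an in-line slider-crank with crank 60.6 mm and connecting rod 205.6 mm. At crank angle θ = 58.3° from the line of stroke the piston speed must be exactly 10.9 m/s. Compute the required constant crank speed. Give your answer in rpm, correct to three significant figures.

1740

For an in-line slider-crank, |v_piston| = rω|sinθ|·[1 + r cosθ/√(L² − r² sin²θ)].
With r = 0.0606 m, L = 0.2056 m, θ = 58.3°: the bracketed kinematic factor |dx/dθ| = 0.059808 m.
ω = v/|dx/dθ| = 10.9/0.059808 = 182.25 rad/s.
N = 60ω/(2π) = 1740.3 rpm.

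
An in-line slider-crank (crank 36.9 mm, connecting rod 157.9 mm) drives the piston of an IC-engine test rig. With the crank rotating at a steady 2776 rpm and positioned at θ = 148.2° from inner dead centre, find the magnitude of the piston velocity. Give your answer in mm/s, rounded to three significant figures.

4520

ω = 2π·2776/60 = 290.7 rad/s
For an in-line slider-crank, x = r cosθ + √(L² − r² sin²θ), so v = −rω sinθ·[1 + r cosθ/√(L² − r² sin²θ)].
With r = 0.0369 m, L = 0.1579 m, θ = 148.2°: √(L² − r² sin²θ) = 0.1567 m.
v = −0.0369·290.7·0.52696·[1 + 0.0369·-0.84989/0.1567] = -4.5213 m/s.
|v| = 4.5213 m/s = 4521.3 mm/s.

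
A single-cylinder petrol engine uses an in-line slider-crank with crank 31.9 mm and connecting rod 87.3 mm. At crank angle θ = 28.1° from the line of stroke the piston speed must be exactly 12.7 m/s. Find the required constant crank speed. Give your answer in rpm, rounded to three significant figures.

For an in-line slider-crank, |v_piston| = rω|sinθ|·[1 + r cosθ/√(L² − r² sin²θ)].
With r = 0.0319 m, L = 0.0873 m, θ = 28.1°: the bracketed kinematic factor |dx/dθ| = 0.019942 m.
ω = v/|dx/dθ| = 12.7/0.019942 = 636.85 rad/s.
N = 60ω/(2π) = 6081.5 rpm.

6080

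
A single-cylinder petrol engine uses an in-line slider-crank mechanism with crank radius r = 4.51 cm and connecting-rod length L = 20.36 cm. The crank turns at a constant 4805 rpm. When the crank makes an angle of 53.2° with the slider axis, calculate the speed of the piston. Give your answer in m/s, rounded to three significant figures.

ω = 2π·4805/60 = 503.2 rad/s
For an in-line slider-crank, x = r cosθ + √(L² − r² sin²θ), so v = −rω sinθ·[1 + r cosθ/√(L² − r² sin²θ)].
With r = 0.0451 m, L = 0.2036 m, θ = 53.2°: √(L² − r² sin²θ) = 0.20037 m.
v = −0.0451·503.2·0.80073·[1 + 0.0451·0.59902/0.20037] = -20.621 m/s.
|v| = 20.621 m/s.

20.6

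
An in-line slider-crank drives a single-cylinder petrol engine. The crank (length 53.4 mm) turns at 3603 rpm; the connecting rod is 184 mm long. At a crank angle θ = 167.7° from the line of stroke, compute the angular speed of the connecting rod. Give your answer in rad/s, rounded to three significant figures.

107

ω = 377.3 rad/s (converted from 3603 rpm).
The rod makes angle φ with the slider axis where L sinφ = r sinθ; differentiating, L cosφ·φ̇ = r ω cosθ.
L cosφ = √(L² − r² sin²θ) = 0.18365 m.
|ω_rod| = r ω |cosθ| / √(L² − r² sin²θ) = 0.0534·377.3·0.97705/0.18365 = 107.19 rad/s.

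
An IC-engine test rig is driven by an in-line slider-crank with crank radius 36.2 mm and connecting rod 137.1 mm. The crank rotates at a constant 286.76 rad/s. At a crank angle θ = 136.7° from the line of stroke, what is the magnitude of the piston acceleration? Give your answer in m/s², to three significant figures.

2100

ω = 286.8 rad/s
x(θ) = r cosθ + √(L² − r² sin²θ); with ω constant, a = ω²·d²x/dθ².
d²x/dθ² = −r cosθ − r²(cos2θ)/√u − r⁴ sin²2θ/(4u^{3/2}),  u = L² − r² sin²θ = 0.01818 m².
Substituting r = 0.0362 m, L = 0.1371 m, θ = 136.7°: d²x/dθ² = +0.025594 m.
a = ω²·d²x/dθ² = (286.8)²·(+0.025594) = +2104.7 m/s²;  |a| = 2104.7 m/s².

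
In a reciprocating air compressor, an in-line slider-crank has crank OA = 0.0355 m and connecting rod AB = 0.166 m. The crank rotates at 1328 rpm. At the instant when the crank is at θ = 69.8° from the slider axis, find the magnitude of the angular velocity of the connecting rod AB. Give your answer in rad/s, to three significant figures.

10.5

ω = 139.1 rad/s (converted from 1328 rpm).
The rod makes angle φ with the slider axis where L sinφ = r sinθ; differentiating, L cosφ·φ̇ = r ω cosθ.
L cosφ = √(L² − r² sin²θ) = 0.16262 m.
|ω_rod| = r ω |cosθ| / √(L² − r² sin²θ) = 0.0355·139.1·0.34530/0.16262 = 10.483 rad/s.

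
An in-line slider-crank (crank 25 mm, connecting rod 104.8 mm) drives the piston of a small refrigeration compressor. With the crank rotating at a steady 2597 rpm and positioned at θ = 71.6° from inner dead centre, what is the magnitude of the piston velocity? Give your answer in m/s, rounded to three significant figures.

ω = 2π·2597/60 = 272 rad/s
For an in-line slider-crank, x = r cosθ + √(L² − r² sin²θ), so v = −rω sinθ·[1 + r cosθ/√(L² − r² sin²θ)].
With r = 0.025 m, L = 0.1048 m, θ = 71.6°: √(L² − r² sin²θ) = 0.10208 m.
v = −0.025·272·0.94888·[1 + 0.025·0.31565/0.10208] = -6.9501 m/s.
|v| = 6.9501 m/s.

6.95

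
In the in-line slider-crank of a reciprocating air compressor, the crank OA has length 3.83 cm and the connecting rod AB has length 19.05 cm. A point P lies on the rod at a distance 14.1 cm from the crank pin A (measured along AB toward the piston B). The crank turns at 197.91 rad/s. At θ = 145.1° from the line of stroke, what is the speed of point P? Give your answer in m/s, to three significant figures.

ω = 197.9 rad/s.  Crank-pin speed |V_A| = rω = 7.58 m/s, perpendicular to OA.
Rod angle: sinφ = −(r/L) sinθ ⇒ φ = -6.605°; ω_rod = −rω cosθ/√(L²−r²sin²θ) = +32.852 rad/s.
V_P = V_A + ω_rod × AP, with AP = 0.141 m along the rod.
Components: V_Px = −rω sinθ − a·ω_rod·sinφ = -3.804 m/s;  V_Py = rω cosθ + a·ω_rod·cosφ = -1.6154 m/s.
|V_P| = √(V_Px² + V_Py²) = 4.1328 m/s.

4.13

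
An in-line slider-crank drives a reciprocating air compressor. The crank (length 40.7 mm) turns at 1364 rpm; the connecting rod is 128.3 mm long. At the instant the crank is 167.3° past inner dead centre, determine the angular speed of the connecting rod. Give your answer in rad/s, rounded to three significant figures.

ω = 142.8 rad/s (converted from 1364 rpm).
The rod makes angle φ with the slider axis where L sinφ = r sinθ; differentiating, L cosφ·φ̇ = r ω cosθ.
L cosφ = √(L² − r² sin²θ) = 0.12799 m.
|ω_rod| = r ω |cosθ| / √(L² − r² sin²θ) = 0.0407·142.8·0.97553/0.12799 = 44.311 rad/s.

44.3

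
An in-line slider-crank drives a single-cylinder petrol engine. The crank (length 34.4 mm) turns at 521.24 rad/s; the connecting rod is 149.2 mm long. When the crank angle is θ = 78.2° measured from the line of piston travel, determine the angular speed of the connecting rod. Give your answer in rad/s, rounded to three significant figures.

ω = 521.2 rad/s
The rod makes angle φ with the slider axis where L sinφ = r sinθ; differentiating, L cosφ·φ̇ = r ω cosθ.
L cosφ = √(L² − r² sin²θ) = 0.14535 m.
|ω_rod| = r ω |cosθ| / √(L² − r² sin²θ) = 0.0344·521.2·0.20450/0.14535 = 25.227 rad/s.

25.2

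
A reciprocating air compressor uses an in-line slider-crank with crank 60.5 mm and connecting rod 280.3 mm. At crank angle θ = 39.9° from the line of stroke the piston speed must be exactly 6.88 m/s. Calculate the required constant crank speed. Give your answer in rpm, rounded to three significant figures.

1450

For an in-line slider-crank, |v_piston| = rω|sinθ|·[1 + r cosθ/√(L² − r² sin²θ)].
With r = 0.0605 m, L = 0.2803 m, θ = 39.9°: the bracketed kinematic factor |dx/dθ| = 0.045296 m.
ω = v/|dx/dθ| = 6.88/0.045296 = 151.89 rad/s.
N = 60ω/(2π) = 1450.4 rpm.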